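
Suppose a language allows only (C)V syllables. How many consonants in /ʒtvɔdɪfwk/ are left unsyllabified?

5

Under (C)V, the unsyllabifiable consonants are /ʒ/, /t/, /f/, /w/, /k/ (no codas are permitted; onsets are limited to one consonant).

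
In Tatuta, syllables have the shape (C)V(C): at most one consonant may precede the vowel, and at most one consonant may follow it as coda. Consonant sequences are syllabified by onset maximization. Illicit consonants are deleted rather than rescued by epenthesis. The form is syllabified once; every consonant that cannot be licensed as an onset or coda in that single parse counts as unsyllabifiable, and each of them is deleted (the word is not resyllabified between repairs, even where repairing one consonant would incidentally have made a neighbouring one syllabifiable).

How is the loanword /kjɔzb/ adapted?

jɔz

Syllabifying with onset maximization leaves /k/, /b/ stranded (at most one coda consonant is licensed; onsets are limited to one consonant).
Each unlicensed consonant is deleted: /k/, /b/.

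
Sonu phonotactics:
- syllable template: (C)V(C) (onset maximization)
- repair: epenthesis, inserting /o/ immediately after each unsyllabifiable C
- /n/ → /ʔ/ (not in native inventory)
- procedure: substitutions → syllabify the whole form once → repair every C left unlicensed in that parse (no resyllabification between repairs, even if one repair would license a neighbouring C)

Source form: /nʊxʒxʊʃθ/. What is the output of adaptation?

Substitution: /n/ → /ʔ/, giving /ʔʊxʒxʊʃθ/.
The consonants /ʒ/, /θ/ cannot be parsed into a legal (C)V(C) syllable (at most one coda consonant is licensed; onsets are limited to one consonant).
Inserting the epenthetic vowel yields /ʒ/ → /ʒo/, /θ/ → /θo/.

ʔʊxʒoxʊʃθo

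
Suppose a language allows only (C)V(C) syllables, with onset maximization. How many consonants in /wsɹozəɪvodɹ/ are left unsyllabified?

3

Under (C)V(C), the unsyllabifiable consonants are /w/, /s/, /ɹ/ (at most one coda consonant is licensed; onsets are limited to one consonant).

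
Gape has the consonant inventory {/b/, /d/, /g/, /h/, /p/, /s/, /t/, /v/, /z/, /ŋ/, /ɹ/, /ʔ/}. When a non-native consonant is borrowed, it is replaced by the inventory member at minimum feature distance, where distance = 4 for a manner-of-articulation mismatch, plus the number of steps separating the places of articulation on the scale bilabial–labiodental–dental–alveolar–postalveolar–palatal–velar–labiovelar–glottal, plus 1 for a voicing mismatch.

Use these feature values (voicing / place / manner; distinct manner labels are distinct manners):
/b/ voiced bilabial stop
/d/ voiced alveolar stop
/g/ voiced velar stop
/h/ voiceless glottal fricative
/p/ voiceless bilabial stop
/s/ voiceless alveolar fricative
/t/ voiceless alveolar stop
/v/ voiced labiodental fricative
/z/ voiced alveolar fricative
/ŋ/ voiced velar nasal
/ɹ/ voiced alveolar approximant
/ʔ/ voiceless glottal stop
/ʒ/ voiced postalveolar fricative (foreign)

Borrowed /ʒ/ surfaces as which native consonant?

/z/ is closest: same manner (fricative), place distance 1 (postalveolar→alveolar), same voicing; total 1. Next closest is /s/ at distance 2.

z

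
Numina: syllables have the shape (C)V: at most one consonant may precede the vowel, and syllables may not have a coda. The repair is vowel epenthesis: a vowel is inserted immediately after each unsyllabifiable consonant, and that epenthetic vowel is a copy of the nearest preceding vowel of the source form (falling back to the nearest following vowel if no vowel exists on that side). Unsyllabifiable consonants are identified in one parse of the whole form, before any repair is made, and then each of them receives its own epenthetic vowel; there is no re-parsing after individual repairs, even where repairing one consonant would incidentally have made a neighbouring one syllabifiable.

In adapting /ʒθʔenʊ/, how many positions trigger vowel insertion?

2

The unsyllabifiable consonants are /ʒ/, /θ/; each receives one epenthetic vowel.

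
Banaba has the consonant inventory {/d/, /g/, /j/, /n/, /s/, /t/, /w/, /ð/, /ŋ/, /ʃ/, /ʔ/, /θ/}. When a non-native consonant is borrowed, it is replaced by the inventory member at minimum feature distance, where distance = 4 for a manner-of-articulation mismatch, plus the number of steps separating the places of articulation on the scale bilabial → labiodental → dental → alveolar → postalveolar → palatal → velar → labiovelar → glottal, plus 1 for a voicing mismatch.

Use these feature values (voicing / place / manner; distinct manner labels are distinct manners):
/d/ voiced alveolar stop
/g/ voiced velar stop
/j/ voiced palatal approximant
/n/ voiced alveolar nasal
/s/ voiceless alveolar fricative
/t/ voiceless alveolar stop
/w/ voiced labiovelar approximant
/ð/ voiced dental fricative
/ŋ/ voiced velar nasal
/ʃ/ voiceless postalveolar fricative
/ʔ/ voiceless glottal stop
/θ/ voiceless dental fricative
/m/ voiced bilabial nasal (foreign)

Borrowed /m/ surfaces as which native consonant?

n

/n/ is closest: same manner (nasal), place distance 3 (bilabial→alveolar), same voicing; total 3. Next closest is /ð/ at distance 6.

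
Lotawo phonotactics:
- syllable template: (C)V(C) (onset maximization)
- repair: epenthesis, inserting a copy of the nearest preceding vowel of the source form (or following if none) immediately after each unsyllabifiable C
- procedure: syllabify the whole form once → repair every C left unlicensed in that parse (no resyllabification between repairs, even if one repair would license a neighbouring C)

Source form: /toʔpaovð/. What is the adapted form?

Under (C)V(C), the unsyllabifiable consonants are /ð/ (at most one coda consonant is licensed; onsets are limited to one consonant).
Each unlicensed consonant becomes the onset of a new syllable: /ð/ → /ðo/.

toʔpaovðo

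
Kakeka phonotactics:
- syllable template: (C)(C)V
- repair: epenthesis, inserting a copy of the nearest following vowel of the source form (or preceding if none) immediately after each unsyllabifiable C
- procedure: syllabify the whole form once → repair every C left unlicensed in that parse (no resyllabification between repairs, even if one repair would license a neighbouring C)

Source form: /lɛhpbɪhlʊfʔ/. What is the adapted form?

Syllabifying with onset maximization leaves /h/, /f/, /ʔ/ stranded (no codas are permitted; onsets may contain at most 2 consonants).
Inserting the epenthetic vowel yields /h/ → /hɪ/, /f/ → /fʊ/, /ʔ/ → /ʔʊ/.

lɛhɪpbɪhlʊfʊʔʊ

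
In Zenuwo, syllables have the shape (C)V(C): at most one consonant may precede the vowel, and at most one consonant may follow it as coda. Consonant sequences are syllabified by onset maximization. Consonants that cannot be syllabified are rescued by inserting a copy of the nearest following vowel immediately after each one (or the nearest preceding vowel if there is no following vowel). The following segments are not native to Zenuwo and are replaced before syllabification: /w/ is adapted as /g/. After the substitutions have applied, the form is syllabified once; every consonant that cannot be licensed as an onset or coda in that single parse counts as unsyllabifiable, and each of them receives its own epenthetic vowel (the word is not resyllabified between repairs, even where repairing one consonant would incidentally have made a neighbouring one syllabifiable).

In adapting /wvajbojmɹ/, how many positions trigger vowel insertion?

After substitution the input is /gvajbojmɹ/.
The unsyllabifiable consonants are /g/, /m/, /ɹ/; each receives one epenthetic vowel.

3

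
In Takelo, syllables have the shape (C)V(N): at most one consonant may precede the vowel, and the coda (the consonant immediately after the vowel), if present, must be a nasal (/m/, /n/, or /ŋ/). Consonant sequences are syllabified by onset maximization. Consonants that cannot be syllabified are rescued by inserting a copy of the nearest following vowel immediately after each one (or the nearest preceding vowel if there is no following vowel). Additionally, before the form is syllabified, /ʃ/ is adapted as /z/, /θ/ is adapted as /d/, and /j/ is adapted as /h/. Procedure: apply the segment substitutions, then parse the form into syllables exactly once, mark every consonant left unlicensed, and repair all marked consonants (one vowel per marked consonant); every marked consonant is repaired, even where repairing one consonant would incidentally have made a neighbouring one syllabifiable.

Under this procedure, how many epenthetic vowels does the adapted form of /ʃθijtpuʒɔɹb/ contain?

5

After substitution the input is /zdihtpuʒɔɹb/.
The unsyllabifiable consonants are /z/, /h/, /t/, /ɹ/, /b/; each receives one epenthetic vowel.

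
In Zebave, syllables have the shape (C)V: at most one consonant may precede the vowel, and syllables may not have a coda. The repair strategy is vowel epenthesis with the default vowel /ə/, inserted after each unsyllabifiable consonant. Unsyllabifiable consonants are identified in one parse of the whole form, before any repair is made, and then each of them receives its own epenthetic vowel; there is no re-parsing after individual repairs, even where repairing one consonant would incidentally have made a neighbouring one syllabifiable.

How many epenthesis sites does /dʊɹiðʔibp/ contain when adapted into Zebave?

3

The unsyllabifiable consonants are /ð/, /b/, /p/; each receives one epenthetic vowel.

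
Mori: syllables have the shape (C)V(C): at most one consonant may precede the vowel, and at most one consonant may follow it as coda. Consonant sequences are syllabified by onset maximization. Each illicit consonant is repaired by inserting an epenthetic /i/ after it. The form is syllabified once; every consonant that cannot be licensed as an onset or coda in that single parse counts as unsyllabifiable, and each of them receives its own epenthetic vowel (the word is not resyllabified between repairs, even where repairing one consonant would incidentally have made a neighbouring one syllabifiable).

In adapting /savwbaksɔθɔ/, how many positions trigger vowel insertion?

The unsyllabifiable consonants are /w/; each receives one epenthetic vowel.

1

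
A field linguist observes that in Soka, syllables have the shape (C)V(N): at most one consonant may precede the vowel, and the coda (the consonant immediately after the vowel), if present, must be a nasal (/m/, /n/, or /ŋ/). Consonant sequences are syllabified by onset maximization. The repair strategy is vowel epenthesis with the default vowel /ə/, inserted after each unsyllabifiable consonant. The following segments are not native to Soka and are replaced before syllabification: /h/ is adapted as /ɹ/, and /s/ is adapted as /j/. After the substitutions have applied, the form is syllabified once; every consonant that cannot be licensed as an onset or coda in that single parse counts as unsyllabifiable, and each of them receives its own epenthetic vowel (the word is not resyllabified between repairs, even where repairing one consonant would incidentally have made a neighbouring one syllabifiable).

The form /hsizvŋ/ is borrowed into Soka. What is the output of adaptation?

ɹəjizəvəŋə

Substitution: /h/ → /ɹ/, /s/ → /j/, giving /ɹjizvŋ/.
Syllabifying with onset maximization leaves /ɹ/, /z/, /v/, /ŋ/ stranded (only a nasal (/m/, /n/, or /ŋ/) is licensed in coda position; onsets are limited to one consonant).
Epenthesis after each stranded consonant: /ɹ/ → /ɹə/, /z/ → /zə/, /v/ → /və/, /ŋ/ → /ŋə/.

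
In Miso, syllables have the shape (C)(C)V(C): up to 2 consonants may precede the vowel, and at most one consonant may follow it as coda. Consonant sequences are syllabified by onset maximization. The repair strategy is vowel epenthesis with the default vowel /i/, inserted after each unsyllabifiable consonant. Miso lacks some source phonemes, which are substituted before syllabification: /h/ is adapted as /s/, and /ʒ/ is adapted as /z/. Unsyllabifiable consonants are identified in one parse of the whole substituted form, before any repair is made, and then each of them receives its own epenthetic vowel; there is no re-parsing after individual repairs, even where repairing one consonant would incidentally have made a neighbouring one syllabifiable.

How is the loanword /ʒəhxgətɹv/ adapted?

zəsxgətɹivi

Substitution: /ʒ/ → /z/, /h/ → /s/, giving /zəsxgətɹv/.
Under (C)(C)V(C), the unsyllabifiable consonants are /ɹ/, /v/ (at most one coda consonant is licensed; onsets may contain at most 2 consonants).
Each unlicensed consonant becomes the onset of a new syllable: /ɹ/ → /ɹi/, /v/ → /vi/.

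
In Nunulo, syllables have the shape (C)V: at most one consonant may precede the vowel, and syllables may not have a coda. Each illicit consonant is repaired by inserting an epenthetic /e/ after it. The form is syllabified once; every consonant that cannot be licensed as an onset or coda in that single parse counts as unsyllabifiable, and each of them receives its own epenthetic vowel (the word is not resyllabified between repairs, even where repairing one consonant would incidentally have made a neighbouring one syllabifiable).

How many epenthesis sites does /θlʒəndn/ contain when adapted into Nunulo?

5

The unsyllabifiable consonants are /θ/, /l/, /n/, /d/, /n/; each receives one epenthetic vowel.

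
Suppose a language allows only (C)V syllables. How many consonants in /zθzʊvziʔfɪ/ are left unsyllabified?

The consonants /z/, /θ/, /v/, /ʔ/ cannot be parsed into a legal (C)V syllable (no codas are permitted; onsets are limited to one consonant).

4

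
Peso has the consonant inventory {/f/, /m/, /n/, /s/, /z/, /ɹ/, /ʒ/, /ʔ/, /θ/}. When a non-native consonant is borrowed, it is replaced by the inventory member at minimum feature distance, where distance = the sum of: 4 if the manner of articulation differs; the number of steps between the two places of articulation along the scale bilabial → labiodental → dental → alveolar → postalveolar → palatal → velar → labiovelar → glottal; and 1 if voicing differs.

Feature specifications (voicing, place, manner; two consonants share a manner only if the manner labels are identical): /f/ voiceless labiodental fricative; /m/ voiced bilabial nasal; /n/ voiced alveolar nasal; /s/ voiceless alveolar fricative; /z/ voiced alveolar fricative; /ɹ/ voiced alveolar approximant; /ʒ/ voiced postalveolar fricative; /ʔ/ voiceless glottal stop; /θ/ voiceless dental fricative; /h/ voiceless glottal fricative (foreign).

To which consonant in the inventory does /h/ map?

ʔ

/ʔ/ is closest: manner differs (fricative→stop, +4), place distance 0 (glottal→glottal), same voicing; total 4. Next closest is /s/ at distance 5.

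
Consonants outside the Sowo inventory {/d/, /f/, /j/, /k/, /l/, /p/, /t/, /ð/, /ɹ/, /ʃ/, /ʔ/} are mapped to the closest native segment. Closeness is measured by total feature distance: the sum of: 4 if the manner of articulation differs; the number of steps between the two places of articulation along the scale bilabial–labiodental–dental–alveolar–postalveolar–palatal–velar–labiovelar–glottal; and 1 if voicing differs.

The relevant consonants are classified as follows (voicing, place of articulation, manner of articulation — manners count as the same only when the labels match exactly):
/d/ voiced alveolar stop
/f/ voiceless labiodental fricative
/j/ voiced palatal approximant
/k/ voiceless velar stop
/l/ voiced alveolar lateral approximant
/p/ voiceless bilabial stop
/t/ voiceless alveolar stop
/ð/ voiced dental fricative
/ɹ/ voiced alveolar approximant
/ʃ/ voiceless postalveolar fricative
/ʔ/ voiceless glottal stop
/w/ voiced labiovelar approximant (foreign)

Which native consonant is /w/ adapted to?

j

/j/ is closest: same manner (approximant), place distance 2 (labiovelar→palatal), same voicing; total 2. Next closest is /ɹ/ at distance 4.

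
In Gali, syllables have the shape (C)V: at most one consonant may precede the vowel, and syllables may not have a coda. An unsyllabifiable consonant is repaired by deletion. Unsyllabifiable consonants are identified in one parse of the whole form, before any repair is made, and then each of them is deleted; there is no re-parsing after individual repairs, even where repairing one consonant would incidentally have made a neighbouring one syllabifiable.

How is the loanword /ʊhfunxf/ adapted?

ʊfu

Under (C)V, the unsyllabifiable consonants are /h/, /n/, /x/, /f/ (no codas are permitted; onsets are limited to one consonant).
Deletion applies to /h/, /n/, /x/, /f/.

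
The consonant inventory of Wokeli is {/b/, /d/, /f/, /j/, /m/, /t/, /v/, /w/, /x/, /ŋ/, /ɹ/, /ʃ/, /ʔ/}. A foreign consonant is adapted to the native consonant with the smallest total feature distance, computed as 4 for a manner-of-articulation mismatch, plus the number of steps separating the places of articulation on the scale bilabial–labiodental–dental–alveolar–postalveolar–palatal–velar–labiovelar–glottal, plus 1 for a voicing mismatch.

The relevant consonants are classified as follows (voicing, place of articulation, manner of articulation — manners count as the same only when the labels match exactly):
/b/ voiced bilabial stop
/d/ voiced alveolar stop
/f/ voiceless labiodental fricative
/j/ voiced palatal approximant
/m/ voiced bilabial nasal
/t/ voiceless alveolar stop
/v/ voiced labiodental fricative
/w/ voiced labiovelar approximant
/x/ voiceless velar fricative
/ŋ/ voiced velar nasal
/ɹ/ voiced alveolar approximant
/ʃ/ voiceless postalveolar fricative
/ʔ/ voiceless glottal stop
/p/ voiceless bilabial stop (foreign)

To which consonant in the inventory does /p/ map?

b

/b/ is closest: same manner (stop), place distance 0 (bilabial→bilabial), voicing differs (+1); total 1. Next closest is /t/ at distance 3.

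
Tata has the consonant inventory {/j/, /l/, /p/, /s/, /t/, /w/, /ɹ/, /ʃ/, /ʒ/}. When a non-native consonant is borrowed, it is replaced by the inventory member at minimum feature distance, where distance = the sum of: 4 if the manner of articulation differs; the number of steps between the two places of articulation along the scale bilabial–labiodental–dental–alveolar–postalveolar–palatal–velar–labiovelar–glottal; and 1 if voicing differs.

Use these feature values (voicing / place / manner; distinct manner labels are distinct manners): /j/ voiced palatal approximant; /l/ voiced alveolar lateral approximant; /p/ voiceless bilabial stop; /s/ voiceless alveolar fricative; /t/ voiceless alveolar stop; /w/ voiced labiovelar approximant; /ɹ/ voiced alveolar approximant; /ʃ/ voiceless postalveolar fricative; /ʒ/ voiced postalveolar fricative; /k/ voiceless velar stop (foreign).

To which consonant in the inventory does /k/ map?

/t/ is closest: same manner (stop), place distance 3 (velar→alveolar), same voicing; total 3. Next closest is /j/ at distance 6.

t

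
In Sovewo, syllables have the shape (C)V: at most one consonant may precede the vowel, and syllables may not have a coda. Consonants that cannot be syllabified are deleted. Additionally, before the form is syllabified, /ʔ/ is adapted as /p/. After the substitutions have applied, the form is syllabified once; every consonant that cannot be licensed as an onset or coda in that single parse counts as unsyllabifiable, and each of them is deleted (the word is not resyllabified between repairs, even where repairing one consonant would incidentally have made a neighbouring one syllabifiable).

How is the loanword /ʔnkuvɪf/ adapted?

Substitution: /ʔ/ → /p/, giving /pnkuvɪf/.
Under (C)V, the unsyllabifiable consonants are /p/, /n/, /f/ (no codas are permitted; onsets are limited to one consonant).
Each unlicensed consonant is deleted: /p/, /n/, /f/.

kuvɪ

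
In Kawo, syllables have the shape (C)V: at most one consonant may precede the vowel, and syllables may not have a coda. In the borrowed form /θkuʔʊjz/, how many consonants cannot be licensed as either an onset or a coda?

3

Under (C)V, the unsyllabifiable consonants are /θ/, /j/, /z/ (no codas are permitted; onsets are limited to one consonant).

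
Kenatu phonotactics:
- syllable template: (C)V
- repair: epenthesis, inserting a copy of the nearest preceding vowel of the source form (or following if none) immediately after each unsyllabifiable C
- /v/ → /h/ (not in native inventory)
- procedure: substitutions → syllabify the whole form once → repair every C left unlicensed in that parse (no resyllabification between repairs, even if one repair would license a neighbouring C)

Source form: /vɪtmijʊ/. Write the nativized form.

hɪtɪmijʊ

Substitution: /v/ → /h/, giving /hɪtmijʊ/.
The consonants /t/ cannot be parsed into a legal (C)V syllable (no codas are permitted; onsets are limited to one consonant).
Epenthesis after each stranded consonant: /t/ → /tɪ/.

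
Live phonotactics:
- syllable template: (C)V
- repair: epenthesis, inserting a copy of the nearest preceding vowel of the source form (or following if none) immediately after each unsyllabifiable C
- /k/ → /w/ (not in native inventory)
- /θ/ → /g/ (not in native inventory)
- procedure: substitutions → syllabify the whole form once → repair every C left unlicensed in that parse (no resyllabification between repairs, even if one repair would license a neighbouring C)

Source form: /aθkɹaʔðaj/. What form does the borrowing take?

Substitution: /θ/ → /g/, /k/ → /w/, giving /agwɹaʔðaj/.
The consonants /g/, /w/, /ʔ/, /j/ cannot be parsed into a legal (C)V syllable (no codas are permitted; onsets are limited to one consonant).
Inserting the epenthetic vowel yields /g/ → /ga/, /w/ → /wa/, /ʔ/ → /ʔa/, /j/ → /ja/.

agawaɹaʔaðaja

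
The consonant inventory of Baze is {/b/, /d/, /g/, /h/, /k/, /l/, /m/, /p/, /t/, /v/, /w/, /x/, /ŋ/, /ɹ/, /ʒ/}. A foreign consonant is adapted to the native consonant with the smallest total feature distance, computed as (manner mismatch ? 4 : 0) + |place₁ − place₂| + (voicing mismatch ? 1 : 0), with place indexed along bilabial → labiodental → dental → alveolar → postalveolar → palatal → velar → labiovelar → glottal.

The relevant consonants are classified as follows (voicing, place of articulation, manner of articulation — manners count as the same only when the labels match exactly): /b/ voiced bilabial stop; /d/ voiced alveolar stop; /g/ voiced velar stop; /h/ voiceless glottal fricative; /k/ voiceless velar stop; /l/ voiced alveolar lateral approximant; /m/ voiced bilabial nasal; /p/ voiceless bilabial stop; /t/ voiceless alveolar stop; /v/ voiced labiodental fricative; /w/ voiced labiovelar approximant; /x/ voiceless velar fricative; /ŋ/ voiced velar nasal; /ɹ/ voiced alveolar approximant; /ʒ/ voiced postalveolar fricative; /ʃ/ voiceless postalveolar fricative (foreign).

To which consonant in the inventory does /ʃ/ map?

ʒ

/ʒ/ is closest: same manner (fricative), place distance 0 (postalveolar→postalveolar), voicing differs (+1); total 1. Next closest is /x/ at distance 2.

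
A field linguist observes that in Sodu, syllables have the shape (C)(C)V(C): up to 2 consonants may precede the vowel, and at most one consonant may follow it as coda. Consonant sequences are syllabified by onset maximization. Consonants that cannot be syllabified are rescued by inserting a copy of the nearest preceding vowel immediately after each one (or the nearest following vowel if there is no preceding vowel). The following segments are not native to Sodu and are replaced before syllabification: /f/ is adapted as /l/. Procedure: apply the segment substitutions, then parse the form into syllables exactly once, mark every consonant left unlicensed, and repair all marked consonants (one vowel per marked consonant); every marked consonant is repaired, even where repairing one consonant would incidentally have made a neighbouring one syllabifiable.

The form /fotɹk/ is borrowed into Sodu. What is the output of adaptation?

Substitution: /f/ → /l/, giving /lotɹk/.
The consonants /ɹ/, /k/ cannot be parsed into a legal (C)(C)V(C) syllable (at most one coda consonant is licensed; onsets may contain at most 2 consonants).
Inserting the epenthetic vowel yields /ɹ/ → /ɹo/, /k/ → /ko/.

lotɹoko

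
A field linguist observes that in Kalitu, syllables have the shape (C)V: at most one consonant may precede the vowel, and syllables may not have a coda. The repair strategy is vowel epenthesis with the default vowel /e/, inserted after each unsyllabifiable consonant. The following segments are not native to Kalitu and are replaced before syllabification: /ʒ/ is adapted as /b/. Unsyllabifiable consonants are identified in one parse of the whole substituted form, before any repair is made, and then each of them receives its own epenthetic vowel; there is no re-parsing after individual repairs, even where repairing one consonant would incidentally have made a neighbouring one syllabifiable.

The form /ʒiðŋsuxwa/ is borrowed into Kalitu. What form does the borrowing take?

biðeŋesuxewa

Substitution: /ʒ/ → /b/, giving /biðŋsuxwa/.
Under (C)V, the unsyllabifiable consonants are /ð/, /ŋ/, /x/ (no codas are permitted; onsets are limited to one consonant).
Each unlicensed consonant becomes the onset of a new syllable: /ð/ → /ðe/, /ŋ/ → /ŋe/, /x/ → /xe/.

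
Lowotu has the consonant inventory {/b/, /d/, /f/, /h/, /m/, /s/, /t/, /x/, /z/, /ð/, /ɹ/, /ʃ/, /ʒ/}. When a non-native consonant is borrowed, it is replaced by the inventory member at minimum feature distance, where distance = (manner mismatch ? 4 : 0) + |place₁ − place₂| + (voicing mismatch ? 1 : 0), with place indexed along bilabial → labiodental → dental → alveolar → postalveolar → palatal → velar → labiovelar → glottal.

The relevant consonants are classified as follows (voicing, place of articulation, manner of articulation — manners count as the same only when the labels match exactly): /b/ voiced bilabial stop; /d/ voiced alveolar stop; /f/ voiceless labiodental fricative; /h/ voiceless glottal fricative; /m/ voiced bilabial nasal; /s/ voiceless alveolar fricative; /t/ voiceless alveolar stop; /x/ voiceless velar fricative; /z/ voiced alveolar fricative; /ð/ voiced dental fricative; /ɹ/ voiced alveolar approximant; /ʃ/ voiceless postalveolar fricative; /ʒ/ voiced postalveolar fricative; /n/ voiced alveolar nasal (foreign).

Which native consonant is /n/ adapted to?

m

/m/ is closest: same manner (nasal), place distance 3 (alveolar→bilabial), same voicing; total 3. Next closest is /d/ at distance 4.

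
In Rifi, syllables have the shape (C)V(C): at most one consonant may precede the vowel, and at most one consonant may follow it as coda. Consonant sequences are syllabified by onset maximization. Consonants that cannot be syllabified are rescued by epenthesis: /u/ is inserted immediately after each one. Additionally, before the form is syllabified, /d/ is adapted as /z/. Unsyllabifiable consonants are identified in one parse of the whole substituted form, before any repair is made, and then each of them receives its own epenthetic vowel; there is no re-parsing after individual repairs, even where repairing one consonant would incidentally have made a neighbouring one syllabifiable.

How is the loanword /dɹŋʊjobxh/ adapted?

Substitution: /d/ → /z/, giving /zɹŋʊjobxh/.
Under (C)V(C), the unsyllabifiable consonants are /z/, /ɹ/, /x/, /h/ (at most one coda consonant is licensed; onsets are limited to one consonant).
Epenthesis after each stranded consonant: /z/ → /zu/, /ɹ/ → /ɹu/, /x/ → /xu/, /h/ → /hu/.

zuɹuŋʊjobxuhu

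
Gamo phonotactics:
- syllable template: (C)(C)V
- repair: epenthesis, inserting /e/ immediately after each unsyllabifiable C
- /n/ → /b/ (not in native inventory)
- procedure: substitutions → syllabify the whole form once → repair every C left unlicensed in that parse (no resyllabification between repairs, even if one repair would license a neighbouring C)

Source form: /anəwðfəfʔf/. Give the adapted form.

abəweðfəfeʔefe

Substitution: /n/ → /b/, giving /abəwðfəfʔf/.
The consonants /w/, /f/, /ʔ/, /f/ cannot be parsed into a legal (C)(C)V syllable (no codas are permitted; onsets may contain at most 2 consonants).
Epenthesis after each stranded consonant: /w/ → /we/, /f/ → /fe/, /ʔ/ → /ʔe/, /f/ → /fe/.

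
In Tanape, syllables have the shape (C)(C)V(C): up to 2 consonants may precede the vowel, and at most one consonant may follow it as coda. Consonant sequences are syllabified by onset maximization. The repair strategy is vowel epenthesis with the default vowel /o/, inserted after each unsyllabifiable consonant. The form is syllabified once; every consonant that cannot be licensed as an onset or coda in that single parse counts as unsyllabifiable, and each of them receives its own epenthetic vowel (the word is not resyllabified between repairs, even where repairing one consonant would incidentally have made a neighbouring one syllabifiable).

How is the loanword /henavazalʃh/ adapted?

henavazalʃoho

Syllabifying with onset maximization leaves /ʃ/, /h/ stranded (at most one coda consonant is licensed; onsets may contain at most 2 consonants).
Each unlicensed consonant becomes the onset of a new syllable: /ʃ/ → /ʃo/, /h/ → /ho/.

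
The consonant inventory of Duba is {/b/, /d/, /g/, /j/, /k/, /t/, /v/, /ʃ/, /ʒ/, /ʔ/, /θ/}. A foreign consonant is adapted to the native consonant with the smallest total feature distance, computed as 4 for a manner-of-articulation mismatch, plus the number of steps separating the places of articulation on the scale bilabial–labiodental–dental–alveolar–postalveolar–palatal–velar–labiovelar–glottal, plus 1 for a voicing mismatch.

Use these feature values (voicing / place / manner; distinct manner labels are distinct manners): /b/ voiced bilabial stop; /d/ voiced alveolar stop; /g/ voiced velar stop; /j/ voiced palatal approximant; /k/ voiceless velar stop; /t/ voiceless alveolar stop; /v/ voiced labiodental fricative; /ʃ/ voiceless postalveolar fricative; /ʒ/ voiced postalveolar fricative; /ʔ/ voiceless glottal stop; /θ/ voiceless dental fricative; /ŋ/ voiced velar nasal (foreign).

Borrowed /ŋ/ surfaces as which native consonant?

g

/g/ is closest: manner differs (nasal→stop, +4), place distance 0 (velar→velar), same voicing; total 4. Next closest is /j/ at distance 5.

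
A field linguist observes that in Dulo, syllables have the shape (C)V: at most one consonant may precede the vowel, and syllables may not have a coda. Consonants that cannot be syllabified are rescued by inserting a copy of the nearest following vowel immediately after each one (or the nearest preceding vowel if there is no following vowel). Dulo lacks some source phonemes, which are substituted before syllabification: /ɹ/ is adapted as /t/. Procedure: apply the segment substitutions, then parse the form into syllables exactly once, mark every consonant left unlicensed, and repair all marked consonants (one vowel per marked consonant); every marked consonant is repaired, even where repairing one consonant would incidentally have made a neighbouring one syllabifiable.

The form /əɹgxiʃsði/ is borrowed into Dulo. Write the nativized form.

Substitution: /ɹ/ → /t/, giving /ətgxiʃsði/.
Syllabifying with onset maximization leaves /t/, /g/, /ʃ/, /s/ stranded (no codas are permitted; onsets are limited to one consonant).
Each unlicensed consonant becomes the onset of a new syllable: /t/ → /ti/, /g/ → /gi/, /ʃ/ → /ʃi/, /s/ → /si/.

ətigixiʃisiði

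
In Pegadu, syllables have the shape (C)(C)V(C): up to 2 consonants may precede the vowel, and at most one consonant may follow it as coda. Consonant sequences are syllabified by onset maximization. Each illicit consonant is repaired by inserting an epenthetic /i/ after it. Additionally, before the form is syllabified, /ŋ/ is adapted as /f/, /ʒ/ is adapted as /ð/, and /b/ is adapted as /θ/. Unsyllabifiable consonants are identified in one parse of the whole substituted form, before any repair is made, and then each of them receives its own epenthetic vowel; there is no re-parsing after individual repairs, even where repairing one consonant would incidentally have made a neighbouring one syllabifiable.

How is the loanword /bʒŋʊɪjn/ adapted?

Substitution: /b/ → /θ/, /ʒ/ → /ð/, /ŋ/ → /f/, giving /θðfʊɪjn/.
Syllabifying with onset maximization leaves /θ/, /n/ stranded (at most one coda consonant is licensed; onsets may contain at most 2 consonants).
Epenthesis after each stranded consonant: /θ/ → /θi/, /n/ → /ni/.

θiðfʊɪjni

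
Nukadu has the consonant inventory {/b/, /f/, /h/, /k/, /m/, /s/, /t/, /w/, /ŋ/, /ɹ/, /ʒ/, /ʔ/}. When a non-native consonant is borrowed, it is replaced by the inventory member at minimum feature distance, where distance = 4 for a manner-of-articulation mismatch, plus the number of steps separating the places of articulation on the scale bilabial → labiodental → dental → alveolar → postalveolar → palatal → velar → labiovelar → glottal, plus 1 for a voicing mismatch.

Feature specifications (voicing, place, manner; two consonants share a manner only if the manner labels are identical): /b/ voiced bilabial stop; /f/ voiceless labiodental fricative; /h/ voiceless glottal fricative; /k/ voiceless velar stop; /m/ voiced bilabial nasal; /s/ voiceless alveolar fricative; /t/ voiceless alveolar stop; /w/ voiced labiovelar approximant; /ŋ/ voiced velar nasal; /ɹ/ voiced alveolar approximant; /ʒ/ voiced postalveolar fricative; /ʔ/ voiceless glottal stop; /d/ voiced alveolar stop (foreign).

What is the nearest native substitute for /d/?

/t/ is closest: same manner (stop), place distance 0 (alveolar→alveolar), voicing differs (+1); total 1. Next closest is /b/ at distance 3.

t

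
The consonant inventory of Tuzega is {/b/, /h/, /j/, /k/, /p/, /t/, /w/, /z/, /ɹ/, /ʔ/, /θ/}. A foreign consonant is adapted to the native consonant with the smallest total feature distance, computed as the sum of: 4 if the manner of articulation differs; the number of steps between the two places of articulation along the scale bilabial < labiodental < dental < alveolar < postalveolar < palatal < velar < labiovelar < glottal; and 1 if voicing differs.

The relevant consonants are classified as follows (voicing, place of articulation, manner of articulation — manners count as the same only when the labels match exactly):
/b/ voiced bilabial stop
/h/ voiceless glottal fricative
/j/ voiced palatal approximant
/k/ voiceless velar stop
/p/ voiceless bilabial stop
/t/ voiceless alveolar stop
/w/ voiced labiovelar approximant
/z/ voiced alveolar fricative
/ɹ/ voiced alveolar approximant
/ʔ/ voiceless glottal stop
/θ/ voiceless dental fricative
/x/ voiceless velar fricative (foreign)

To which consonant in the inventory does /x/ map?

h

/h/ is closest: same manner (fricative), place distance 2 (velar→glottal), same voicing; total 2. Next closest is /k/ at distance 4.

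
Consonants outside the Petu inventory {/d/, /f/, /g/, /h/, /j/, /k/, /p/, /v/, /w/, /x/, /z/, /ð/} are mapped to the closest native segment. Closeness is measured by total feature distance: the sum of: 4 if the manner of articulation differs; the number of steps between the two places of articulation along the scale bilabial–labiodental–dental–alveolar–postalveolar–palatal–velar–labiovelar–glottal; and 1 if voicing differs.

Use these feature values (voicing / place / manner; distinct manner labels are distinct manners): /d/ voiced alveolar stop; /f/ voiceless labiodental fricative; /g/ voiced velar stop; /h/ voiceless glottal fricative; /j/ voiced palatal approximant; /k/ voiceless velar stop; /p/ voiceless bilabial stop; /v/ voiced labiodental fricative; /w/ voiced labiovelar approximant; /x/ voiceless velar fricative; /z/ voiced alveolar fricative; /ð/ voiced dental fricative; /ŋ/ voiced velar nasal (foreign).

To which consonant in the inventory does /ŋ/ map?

g

/g/ is closest: manner differs (nasal→stop, +4), place distance 0 (velar→velar), same voicing; total 4. Next closest is /j/ at distance 5.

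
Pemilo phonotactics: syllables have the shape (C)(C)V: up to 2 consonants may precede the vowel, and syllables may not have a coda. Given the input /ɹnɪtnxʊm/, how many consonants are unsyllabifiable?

2

The consonants /t/, /m/ cannot be parsed into a legal (C)(C)V syllable (no codas are permitted; onsets may contain at most 2 consonants).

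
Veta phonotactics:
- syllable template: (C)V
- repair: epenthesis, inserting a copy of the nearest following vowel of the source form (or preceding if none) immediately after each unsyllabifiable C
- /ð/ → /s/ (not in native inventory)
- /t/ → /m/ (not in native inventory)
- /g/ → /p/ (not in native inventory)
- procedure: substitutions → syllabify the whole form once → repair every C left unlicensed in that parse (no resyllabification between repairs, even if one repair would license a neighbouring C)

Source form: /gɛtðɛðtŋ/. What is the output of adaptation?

Substitution: /g/ → /p/, /t/ → /m/, /ð/ → /s/, giving /pɛmsɛsmŋ/.
Syllabifying with onset maximization leaves /m/, /s/, /m/, /ŋ/ stranded (no codas are permitted; onsets are limited to one consonant).
Epenthesis after each stranded consonant: /m/ → /mɛ/, /s/ → /sɛ/, /m/ → /mɛ/, /ŋ/ → /ŋɛ/.

pɛmɛsɛsɛmɛŋɛ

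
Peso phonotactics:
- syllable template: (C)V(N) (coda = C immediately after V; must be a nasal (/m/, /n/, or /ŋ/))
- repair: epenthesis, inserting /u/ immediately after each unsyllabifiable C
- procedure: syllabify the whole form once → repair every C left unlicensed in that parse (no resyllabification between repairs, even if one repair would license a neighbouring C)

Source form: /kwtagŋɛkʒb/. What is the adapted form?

kuwutaguŋɛkuʒubu

Syllabifying with onset maximization leaves /k/, /w/, /g/, /k/, /ʒ/, /b/ stranded (only a nasal (/m/, /n/, or /ŋ/) is licensed in coda position; onsets are limited to one consonant).
Epenthesis after each stranded consonant: /k/ → /ku/, /w/ → /wu/, /g/ → /gu/, /k/ → /ku/, /ʒ/ → /ʒu/, /b/ → /bu/.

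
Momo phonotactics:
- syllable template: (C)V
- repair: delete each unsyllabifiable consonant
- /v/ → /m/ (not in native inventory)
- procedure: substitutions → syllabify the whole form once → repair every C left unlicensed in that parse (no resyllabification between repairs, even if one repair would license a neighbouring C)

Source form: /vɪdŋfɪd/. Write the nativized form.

mɪfɪ

Substitution: /v/ → /m/, giving /mɪdŋfɪd/.
Syllabifying with onset maximization leaves /d/, /ŋ/, /d/ stranded (no codas are permitted; onsets are limited to one consonant).
Deleting the stranded consonants removes /d/, /ŋ/, /d/.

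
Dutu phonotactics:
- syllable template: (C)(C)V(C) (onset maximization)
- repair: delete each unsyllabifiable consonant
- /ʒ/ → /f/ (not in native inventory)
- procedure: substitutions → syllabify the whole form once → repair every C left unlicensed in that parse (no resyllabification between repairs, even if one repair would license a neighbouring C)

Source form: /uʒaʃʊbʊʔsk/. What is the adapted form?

Substitution: /ʒ/ → /f/, giving /ufaʃʊbʊʔsk/.
Syllabifying with onset maximization leaves /s/, /k/ stranded (at most one coda consonant is licensed; onsets may contain at most 2 consonants).
Deletion applies to /s/, /k/.

ufaʃʊbʊʔ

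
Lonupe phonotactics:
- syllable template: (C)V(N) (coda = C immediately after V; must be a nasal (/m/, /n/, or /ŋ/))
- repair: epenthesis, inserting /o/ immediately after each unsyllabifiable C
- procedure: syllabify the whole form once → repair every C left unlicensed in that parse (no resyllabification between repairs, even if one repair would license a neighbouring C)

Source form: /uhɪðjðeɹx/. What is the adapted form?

uhɪðojoðeɹoxo

Under (C)V(N), the unsyllabifiable consonants are /ð/, /j/, /ɹ/, /x/ (only a nasal (/m/, /n/, or /ŋ/) is licensed in coda position; onsets are limited to one consonant).
Epenthesis after each stranded consonant: /ð/ → /ðo/, /j/ → /jo/, /ɹ/ → /ɹo/, /x/ → /xo/.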